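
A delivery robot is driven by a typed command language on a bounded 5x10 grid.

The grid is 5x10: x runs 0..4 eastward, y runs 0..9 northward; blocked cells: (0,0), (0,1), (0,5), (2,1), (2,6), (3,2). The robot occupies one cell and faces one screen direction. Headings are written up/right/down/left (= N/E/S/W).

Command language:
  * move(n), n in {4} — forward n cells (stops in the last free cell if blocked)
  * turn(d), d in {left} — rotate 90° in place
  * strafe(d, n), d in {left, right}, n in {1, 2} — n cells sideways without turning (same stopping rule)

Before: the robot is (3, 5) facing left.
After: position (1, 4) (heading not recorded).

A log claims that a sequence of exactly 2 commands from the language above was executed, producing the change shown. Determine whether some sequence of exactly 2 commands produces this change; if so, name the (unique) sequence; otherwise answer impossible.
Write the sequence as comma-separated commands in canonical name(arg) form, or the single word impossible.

move(4), strafe(left, 1)

key: running strafe(left, 1) before move(4) would end elsewhere — order is forced
start: (3, 5) facing left
step 1 (move(4)): (1, 5) facing left
step 2 (strafe(left, 1)): (1, 4) facing left
no other 2-command option fits: unique.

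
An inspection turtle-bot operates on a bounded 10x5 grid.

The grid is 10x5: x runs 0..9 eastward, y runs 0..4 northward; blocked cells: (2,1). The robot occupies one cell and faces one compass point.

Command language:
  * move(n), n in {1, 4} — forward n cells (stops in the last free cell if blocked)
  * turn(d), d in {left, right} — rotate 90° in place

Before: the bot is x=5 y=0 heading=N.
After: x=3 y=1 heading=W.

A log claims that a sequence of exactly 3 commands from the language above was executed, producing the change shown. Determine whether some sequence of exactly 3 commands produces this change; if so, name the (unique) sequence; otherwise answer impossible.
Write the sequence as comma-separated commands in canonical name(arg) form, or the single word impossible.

key: position moved to (3,1) AND the heading swung to W — translation plus rotation needed
t0: x=5 y=0 heading=N
step 1 (move(1)): x=5 y=1 heading=N
step 2 (turn(left)): x=5 y=1 heading=W
step 3 (move(4)): x=3 y=1 heading=W
all 64 alternatives checked — unique.

move(1), turn(left), move(4)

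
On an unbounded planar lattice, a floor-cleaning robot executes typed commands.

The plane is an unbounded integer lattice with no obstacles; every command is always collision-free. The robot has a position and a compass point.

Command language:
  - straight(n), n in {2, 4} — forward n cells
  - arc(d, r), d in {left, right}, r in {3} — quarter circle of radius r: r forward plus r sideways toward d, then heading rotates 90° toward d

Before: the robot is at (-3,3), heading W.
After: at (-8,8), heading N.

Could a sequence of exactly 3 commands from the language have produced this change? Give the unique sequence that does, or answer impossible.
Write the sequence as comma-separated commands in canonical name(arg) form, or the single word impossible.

straight(2), arc(right, 3), straight(2)

key: position moved to (-8,8) AND the heading swung to N — translation plus rotation needed
begin: at (-3,3), heading W
step 1 (straight(2)): at (-5,3), heading W
step 2 (arc(right, 3)): at (-8,6), heading N
step 3 (straight(2)): at (-8,8), heading N
no rival 3-sequence matches.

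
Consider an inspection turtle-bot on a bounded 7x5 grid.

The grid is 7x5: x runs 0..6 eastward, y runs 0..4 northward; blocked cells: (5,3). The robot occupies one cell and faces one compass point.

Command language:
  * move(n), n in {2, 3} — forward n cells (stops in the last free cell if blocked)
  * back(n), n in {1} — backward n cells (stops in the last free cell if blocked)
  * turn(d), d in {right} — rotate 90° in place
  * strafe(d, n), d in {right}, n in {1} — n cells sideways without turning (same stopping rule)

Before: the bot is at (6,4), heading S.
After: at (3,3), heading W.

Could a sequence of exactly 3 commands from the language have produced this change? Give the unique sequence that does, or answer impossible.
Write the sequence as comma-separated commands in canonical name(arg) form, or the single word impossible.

impossible

checked all 3-command options: none fits.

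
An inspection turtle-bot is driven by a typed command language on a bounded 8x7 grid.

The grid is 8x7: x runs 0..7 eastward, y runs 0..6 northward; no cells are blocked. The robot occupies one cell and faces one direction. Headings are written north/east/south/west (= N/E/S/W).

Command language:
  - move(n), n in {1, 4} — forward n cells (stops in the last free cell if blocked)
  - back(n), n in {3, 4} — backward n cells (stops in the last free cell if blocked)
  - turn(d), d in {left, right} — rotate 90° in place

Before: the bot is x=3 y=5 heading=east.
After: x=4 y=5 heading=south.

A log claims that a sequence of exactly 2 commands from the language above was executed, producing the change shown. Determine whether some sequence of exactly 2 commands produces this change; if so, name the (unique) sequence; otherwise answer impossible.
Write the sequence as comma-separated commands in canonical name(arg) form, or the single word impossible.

move(1), turn(right)

key: cell and facing (now S) both changed — the 2 commands mix motion and turning
start: x=3 y=5 heading=east
t=1 move(1) ⇒ x=4 y=5 heading=east
t=2 turn(right) ⇒ x=4 y=5 heading=south
all 36 alternatives checked — unique.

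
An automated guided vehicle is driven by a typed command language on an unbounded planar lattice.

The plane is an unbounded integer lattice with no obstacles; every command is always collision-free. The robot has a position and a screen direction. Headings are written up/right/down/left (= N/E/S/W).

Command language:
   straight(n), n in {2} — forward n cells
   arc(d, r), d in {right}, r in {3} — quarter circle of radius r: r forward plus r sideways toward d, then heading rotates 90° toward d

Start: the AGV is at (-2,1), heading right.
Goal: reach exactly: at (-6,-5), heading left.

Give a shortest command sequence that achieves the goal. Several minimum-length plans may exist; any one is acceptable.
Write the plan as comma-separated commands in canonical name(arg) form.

from: at (-2,1), heading right
[1] after arc(right, 3): at (1,-2), heading down
[2] after arc(right, 3): at (-2,-5), heading left
[3] after straight(2): at (-4,-5), heading left
[4] after straight(2): at (-6,-5), heading left
shorter routes all fall short; 4 is best.

arc(right, 3), arc(right, 3), straight(2), straight(2)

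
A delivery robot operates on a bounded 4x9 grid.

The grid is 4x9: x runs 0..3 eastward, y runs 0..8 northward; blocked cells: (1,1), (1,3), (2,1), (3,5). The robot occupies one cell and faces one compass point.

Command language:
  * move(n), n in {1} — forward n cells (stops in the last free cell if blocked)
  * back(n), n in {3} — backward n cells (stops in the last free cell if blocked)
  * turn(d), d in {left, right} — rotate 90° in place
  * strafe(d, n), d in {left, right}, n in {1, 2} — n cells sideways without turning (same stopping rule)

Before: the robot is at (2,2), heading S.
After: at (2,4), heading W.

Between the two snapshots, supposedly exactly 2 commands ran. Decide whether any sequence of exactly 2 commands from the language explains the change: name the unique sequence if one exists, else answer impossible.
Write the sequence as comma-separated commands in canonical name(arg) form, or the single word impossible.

turn(right), strafe(right, 2)

key: order matters: swapping turn(right) and strafe(right, 2) lands elsewhere
t0: at (2,2), heading S
step 1 (turn(right)): at (2,2), heading W
step 2 (strafe(right, 2)): at (2,4), heading W
uniquely the one of 64 2-step routes that fits.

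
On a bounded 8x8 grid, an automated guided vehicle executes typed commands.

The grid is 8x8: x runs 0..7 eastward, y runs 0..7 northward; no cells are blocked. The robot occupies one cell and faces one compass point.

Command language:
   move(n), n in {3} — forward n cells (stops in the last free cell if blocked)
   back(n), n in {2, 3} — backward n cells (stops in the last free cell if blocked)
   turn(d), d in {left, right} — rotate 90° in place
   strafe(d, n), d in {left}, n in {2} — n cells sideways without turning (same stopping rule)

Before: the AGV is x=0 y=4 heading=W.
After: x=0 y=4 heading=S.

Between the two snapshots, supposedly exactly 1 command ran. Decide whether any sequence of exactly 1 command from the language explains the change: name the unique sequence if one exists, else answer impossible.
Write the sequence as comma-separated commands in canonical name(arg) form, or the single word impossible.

key: (0,4) unchanged — the single command moves nothing
initial: x=0 y=4 heading=W
step 1 (turn(left)): x=0 y=4 heading=S
no other 1-command option fits: unique.

turn(left)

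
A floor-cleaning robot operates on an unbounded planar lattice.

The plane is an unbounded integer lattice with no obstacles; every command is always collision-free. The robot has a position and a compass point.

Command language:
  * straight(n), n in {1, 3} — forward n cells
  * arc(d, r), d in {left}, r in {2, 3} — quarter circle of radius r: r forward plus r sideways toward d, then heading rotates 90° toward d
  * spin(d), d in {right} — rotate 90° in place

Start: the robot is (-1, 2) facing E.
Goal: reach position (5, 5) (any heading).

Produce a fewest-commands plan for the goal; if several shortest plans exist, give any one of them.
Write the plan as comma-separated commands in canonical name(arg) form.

begin: (-1, 2) facing E
[1] after straight(3): (2, 2) facing E
[2] after arc(left, 3): (5, 5) facing N
no 1-step plan works, so 2 is optimal.

straight(3), arc(left, 3)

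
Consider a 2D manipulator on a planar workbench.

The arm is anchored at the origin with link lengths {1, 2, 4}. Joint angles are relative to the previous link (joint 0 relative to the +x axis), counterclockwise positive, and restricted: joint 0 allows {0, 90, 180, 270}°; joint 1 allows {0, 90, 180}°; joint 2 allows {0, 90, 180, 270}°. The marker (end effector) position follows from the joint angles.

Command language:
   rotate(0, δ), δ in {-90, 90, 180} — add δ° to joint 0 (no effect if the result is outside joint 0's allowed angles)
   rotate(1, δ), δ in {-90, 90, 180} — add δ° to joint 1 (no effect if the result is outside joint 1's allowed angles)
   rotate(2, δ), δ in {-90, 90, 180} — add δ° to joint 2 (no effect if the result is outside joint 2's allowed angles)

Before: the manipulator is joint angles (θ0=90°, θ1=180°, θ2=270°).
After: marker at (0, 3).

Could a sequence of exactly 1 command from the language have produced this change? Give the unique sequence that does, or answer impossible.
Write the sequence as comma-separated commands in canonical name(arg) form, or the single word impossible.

rotate(2, -90)

t0: joint angles (θ0=90°, θ1=180°, θ2=270°)
1. rotate(2, -90) → joint angles (θ0=90°, θ1=180°, θ2=180°)
no rival 1-sequence matches.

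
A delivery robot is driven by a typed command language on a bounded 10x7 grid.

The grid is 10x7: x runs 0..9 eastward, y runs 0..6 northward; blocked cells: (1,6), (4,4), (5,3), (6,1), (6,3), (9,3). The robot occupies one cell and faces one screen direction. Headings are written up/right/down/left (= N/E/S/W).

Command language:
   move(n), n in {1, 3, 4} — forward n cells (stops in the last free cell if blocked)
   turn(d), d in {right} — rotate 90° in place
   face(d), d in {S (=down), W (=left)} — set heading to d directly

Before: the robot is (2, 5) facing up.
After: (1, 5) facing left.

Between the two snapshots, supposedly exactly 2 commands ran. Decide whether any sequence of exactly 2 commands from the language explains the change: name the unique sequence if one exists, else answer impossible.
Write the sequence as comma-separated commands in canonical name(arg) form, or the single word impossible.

key: position moved to (1,5) AND the heading swung to W — translation plus rotation needed
begin: (2, 5) facing up
[1] after face(W): (2, 5) facing left
[2] after move(1): (1, 5) facing left
uniquely the one of 36 2-step routes that fits.

face(W), move(1)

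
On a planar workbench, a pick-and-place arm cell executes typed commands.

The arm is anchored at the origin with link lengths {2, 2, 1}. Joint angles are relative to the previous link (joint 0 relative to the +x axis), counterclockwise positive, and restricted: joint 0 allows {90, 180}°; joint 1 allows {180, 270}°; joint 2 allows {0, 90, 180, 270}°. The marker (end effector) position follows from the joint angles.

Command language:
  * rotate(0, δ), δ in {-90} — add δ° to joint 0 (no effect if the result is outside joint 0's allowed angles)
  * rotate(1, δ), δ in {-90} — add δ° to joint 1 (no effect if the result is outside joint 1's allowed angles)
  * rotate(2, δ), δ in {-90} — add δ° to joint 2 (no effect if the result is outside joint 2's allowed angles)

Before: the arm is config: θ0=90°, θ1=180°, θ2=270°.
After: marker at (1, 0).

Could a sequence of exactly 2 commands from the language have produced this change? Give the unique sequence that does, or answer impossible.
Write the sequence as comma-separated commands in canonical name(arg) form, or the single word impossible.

from: config: θ0=90°, θ1=180°, θ2=270°
step 1 (rotate(2, -90)): config: θ0=90°, θ1=180°, θ2=180°
step 2 (rotate(2, -90)): config: θ0=90°, θ1=180°, θ2=90°
uniquely the one of 9 2-step routes that fits.

rotate(2, -90), rotate(2, -90)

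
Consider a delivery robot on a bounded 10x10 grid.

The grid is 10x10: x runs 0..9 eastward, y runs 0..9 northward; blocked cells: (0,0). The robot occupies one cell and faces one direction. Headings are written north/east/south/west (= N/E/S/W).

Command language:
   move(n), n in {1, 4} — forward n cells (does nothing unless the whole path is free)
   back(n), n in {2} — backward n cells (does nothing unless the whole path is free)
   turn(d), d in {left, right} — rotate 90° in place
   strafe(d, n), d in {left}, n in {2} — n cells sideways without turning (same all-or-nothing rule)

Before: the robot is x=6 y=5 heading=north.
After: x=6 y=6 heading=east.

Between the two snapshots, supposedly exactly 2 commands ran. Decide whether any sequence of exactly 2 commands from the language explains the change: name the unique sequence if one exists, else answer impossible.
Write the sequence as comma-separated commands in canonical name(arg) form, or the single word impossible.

move(1), turn(right)

key: cell and facing (now E) both changed — the 2 commands mix motion and turning
t0: x=6 y=5 heading=north
t=1 move(1) ⇒ x=6 y=6 heading=north
t=2 turn(right) ⇒ x=6 y=6 heading=east
uniquely the one of 36 2-step routes that fits.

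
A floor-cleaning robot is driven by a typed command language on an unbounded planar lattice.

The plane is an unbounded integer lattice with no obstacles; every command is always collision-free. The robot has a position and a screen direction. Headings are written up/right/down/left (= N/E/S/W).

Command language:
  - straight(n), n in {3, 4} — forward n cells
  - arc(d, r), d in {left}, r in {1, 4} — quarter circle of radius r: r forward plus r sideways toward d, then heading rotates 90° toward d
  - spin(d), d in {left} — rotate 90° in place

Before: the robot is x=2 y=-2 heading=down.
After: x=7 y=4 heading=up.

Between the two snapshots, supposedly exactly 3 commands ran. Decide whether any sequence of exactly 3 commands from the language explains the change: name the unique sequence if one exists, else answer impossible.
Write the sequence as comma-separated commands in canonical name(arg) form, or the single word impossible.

key: position moved to (7,4) AND the heading swung to N — translation plus rotation needed
start: x=2 y=-2 heading=down
t=1 arc(left, 1) ⇒ x=3 y=-3 heading=right
t=2 arc(left, 4) ⇒ x=7 y=1 heading=up
t=3 straight(3) ⇒ x=7 y=4 heading=up
no other 3-command option fits: unique.

arc(left, 1), arc(left, 4), straight(3)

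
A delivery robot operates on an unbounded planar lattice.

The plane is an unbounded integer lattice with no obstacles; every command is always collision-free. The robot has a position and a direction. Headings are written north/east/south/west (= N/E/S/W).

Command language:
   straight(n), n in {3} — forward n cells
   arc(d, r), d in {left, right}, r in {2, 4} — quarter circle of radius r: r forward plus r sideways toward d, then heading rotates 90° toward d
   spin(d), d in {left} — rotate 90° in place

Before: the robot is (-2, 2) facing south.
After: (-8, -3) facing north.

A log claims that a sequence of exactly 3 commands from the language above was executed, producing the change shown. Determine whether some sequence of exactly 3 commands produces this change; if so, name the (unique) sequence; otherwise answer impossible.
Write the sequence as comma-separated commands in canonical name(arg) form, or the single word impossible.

key: order matters: swapping straight(3) and arc(right, 2) lands elsewhere
t0: (-2, 2) facing south
[1] after straight(3): (-2, -1) facing south
[2] after arc(right, 4): (-6, -5) facing west
[3] after arc(right, 2): (-8, -3) facing north
all 216 alternatives checked — unique.

straight(3), arc(right, 4), arc(right, 2)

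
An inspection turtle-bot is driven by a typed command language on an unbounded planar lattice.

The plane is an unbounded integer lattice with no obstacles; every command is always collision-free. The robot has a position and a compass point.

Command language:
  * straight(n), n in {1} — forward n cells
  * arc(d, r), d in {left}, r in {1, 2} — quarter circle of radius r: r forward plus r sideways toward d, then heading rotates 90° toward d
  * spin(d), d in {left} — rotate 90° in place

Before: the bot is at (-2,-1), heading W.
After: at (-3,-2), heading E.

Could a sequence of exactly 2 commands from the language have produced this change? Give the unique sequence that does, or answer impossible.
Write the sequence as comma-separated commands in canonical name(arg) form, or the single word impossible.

arc(left, 1), spin(left)

key: order matters: swapping arc(left, 1) and spin(left) lands elsewhere
from: at (-2,-1), heading W
1. arc(left, 1) → at (-3,-2), heading S
2. spin(left) → at (-3,-2), heading E
uniquely the one of 16 2-step routes that fits.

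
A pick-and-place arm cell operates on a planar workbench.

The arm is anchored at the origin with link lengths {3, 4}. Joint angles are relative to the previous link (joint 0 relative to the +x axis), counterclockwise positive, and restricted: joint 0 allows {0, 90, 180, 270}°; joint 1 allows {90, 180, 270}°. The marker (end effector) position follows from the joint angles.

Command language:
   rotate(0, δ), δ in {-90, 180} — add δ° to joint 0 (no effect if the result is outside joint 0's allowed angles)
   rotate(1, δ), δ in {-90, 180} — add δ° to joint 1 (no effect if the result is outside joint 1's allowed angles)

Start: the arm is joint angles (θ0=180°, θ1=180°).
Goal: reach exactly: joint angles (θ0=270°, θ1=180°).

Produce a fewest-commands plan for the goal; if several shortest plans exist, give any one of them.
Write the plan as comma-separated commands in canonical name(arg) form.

start: joint angles (θ0=180°, θ1=180°)
1. rotate(0, 180) → joint angles (θ0=0°, θ1=180°)
2. rotate(0, -90) → joint angles (θ0=270°, θ1=180°)
minimal: 2 command(s), checked below 2.

rotate(0, 180), rotate(0, -90)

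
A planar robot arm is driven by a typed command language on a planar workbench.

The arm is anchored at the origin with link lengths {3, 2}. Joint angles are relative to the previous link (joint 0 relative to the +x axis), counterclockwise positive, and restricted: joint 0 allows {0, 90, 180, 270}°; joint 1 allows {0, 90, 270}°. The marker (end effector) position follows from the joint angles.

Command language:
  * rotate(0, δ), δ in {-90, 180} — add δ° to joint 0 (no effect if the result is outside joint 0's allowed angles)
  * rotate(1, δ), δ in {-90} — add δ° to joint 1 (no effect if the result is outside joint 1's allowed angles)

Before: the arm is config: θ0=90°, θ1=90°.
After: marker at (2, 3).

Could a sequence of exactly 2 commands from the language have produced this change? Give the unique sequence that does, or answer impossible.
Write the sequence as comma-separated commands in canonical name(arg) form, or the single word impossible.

rotate(1, -90), rotate(1, -90)

from: config: θ0=90°, θ1=90°
1. rotate(1, -90) → config: θ0=90°, θ1=0°
2. rotate(1, -90) → config: θ0=90°, θ1=270°
all 9 alternatives checked — unique.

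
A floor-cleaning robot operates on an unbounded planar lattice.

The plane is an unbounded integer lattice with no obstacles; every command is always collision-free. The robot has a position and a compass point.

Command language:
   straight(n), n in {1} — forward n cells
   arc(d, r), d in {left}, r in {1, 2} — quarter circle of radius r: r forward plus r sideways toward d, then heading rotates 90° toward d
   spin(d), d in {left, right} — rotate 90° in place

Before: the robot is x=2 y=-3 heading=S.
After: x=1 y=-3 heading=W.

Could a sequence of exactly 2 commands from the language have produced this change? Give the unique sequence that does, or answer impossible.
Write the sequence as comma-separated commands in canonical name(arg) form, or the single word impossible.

spin(right), straight(1)

key: position moved to (1,-3) AND the heading swung to W — translation plus rotation needed
start: x=2 y=-3 heading=S
1. spin(right) → x=2 y=-3 heading=W
2. straight(1) → x=1 y=-3 heading=W
all 25 alternatives checked — unique.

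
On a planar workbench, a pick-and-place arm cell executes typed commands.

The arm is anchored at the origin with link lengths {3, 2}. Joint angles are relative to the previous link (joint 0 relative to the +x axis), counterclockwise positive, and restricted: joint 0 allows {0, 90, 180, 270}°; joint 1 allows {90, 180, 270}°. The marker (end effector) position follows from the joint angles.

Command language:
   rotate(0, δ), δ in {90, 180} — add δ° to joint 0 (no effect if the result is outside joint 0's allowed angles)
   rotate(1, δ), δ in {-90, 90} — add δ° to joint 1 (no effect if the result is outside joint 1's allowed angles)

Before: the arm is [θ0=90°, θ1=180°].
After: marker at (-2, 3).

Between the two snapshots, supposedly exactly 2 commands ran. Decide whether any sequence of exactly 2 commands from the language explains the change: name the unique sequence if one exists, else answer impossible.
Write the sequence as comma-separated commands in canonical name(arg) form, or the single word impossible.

initial: [θ0=90°, θ1=180°]
t=1 rotate(1, -90) ⇒ [θ0=90°, θ1=90°]
t=2 rotate(1, -90) ⇒ [θ0=90°, θ1=90°]
no rival 2-sequence matches.

rotate(1, -90), rotate(1, -90)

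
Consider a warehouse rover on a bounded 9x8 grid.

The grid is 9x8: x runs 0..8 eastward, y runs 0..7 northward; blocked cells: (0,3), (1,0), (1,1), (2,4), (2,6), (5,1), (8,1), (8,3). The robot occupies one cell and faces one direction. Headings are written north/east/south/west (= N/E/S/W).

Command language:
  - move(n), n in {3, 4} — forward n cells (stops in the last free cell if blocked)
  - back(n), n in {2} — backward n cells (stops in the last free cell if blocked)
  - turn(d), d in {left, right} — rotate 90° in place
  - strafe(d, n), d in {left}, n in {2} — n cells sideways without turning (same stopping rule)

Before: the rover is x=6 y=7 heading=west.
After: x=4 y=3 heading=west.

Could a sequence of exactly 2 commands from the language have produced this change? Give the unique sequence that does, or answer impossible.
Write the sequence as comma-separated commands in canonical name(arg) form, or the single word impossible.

checked all 2-command options: none fits.

impossible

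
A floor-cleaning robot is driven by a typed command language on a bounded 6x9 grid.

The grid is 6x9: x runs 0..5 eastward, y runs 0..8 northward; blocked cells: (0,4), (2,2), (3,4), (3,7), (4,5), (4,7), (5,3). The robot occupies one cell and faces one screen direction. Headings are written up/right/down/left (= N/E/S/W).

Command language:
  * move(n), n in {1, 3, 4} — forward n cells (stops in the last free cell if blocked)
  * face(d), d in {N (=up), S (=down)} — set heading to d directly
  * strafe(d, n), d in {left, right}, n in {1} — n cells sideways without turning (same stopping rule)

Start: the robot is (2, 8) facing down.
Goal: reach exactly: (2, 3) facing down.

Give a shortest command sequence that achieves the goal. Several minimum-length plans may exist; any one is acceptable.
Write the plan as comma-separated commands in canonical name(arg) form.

begin: (2, 8) facing down
t=1 move(4) ⇒ (2, 4) facing down
t=2 move(4) ⇒ (2, 3) facing down
no 1-step plan works, so 2 is optimal.

move(4), move(4)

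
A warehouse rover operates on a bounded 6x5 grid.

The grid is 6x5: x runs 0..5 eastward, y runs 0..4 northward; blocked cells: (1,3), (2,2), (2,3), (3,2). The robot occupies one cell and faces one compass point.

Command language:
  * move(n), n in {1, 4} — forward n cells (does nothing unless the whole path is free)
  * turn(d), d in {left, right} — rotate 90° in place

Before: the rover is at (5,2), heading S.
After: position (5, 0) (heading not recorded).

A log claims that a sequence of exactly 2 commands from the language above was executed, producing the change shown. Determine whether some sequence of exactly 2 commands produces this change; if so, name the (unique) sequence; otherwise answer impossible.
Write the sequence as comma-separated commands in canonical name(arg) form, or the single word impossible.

move(1), move(1)

initial: at (5,2), heading S
step 1 (move(1)): at (5,1), heading S
step 2 (move(1)): at (5,0), heading S
all 16 alternatives checked — unique.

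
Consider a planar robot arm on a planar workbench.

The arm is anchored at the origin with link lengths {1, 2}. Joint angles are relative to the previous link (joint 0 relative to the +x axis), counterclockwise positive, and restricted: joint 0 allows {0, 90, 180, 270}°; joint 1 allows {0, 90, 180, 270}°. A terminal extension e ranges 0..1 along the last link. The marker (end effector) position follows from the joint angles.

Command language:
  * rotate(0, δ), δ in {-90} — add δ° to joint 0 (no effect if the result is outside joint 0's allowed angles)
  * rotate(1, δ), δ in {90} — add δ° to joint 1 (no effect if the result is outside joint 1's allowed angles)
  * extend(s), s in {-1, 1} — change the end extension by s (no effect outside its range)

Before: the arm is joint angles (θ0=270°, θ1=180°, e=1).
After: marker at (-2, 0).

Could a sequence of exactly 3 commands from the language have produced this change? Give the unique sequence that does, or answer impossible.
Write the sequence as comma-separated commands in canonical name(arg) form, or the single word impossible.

rotate(0, -90), rotate(0, -90), rotate(0, -90)

begin: joint angles (θ0=270°, θ1=180°, e=1)
t=1 rotate(0, -90) ⇒ joint angles (θ0=180°, θ1=180°, e=1)
t=2 rotate(0, -90) ⇒ joint angles (θ0=90°, θ1=180°, e=1)
t=3 rotate(0, -90) ⇒ joint angles (θ0=0°, θ1=180°, e=1)
no rival 3-sequence matches.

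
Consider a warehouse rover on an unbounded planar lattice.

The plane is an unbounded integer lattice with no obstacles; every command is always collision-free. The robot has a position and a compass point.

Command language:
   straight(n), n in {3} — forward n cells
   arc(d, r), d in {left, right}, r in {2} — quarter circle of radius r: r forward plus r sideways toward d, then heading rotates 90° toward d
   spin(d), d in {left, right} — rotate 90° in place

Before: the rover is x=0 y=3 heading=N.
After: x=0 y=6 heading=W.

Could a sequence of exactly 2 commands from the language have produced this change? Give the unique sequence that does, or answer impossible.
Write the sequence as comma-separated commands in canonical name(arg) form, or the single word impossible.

key: running spin(left) before straight(3) would end elsewhere — order is forced
from: x=0 y=3 heading=N
t=1 straight(3) ⇒ x=0 y=6 heading=N
t=2 spin(left) ⇒ x=0 y=6 heading=W
all 25 alternatives checked — unique.

straight(3), spin(left)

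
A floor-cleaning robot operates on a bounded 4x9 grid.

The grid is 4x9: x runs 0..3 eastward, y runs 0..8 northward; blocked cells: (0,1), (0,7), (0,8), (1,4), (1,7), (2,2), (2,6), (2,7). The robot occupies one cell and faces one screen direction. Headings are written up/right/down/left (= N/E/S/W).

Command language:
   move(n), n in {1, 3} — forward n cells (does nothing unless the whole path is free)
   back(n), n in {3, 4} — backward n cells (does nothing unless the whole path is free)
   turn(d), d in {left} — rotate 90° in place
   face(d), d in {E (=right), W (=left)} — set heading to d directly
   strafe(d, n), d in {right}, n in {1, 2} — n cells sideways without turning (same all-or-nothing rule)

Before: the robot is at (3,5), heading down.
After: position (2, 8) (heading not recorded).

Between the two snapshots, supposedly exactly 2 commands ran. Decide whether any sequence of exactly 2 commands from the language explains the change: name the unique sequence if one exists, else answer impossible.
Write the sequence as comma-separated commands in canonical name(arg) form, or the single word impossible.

key: running strafe(right, 1) before back(3) would end elsewhere — order is forced
begin: at (3,5), heading down
t=1 back(3) ⇒ at (3,8), heading down
t=2 strafe(right, 1) ⇒ at (2,8), heading down
no other 2-command option fits: unique.

back(3), strafe(right, 1)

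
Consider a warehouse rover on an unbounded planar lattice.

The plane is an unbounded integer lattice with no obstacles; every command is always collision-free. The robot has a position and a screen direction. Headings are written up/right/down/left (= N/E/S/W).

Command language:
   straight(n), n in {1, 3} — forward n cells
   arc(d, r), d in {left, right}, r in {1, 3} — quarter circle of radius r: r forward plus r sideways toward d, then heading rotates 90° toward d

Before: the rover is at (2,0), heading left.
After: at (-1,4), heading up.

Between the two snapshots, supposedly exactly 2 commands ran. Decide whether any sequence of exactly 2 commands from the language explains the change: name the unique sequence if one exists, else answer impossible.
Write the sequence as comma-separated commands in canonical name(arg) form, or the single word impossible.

arc(right, 3), straight(1)

key: cell and facing (now N) both changed — the 2 commands mix motion and turning
t0: at (2,0), heading left
1. arc(right, 3) → at (-1,3), heading up
2. straight(1) → at (-1,4), heading up
no rival 2-sequence matches.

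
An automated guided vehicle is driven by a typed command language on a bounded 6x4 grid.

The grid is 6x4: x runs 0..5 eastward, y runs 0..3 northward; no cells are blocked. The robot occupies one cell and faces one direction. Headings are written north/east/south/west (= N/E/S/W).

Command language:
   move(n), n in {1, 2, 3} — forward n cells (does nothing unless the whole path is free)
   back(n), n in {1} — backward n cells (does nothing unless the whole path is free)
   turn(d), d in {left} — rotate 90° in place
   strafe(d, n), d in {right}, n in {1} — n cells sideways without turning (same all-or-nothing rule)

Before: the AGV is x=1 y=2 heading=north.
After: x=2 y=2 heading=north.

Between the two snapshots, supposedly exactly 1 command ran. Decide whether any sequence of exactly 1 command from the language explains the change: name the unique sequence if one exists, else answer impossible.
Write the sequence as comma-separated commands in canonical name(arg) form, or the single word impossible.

key: heading stays N — the single command does not turn
from: x=1 y=2 heading=north
t=1 strafe(right, 1) ⇒ x=2 y=2 heading=north
uniquely the one of 6 1-step routes that fits.

strafe(right, 1)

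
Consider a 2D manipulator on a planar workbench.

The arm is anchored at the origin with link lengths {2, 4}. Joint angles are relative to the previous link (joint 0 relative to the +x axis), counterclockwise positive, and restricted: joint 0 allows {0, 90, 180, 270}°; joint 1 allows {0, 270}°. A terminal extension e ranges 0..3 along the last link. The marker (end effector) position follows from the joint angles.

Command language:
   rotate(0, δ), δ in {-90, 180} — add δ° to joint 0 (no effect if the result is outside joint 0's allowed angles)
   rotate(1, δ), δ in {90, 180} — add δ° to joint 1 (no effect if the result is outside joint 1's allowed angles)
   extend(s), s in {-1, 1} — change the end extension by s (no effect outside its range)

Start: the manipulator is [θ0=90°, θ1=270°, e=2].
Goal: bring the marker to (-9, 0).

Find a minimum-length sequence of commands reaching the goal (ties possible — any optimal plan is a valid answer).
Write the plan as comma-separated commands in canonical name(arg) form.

rotate(0, -90), rotate(0, 180), rotate(1, 90), extend(1)

start: [θ0=90°, θ1=270°, e=2]
[1] after rotate(0, -90): [θ0=0°, θ1=270°, e=2]
[2] after rotate(0, 180): [θ0=180°, θ1=270°, e=2]
[3] after rotate(1, 90): [θ0=180°, θ1=0°, e=2]
[4] after extend(1): [θ0=180°, θ1=0°, e=3]
no 3-step plan works, so 4 is optimal.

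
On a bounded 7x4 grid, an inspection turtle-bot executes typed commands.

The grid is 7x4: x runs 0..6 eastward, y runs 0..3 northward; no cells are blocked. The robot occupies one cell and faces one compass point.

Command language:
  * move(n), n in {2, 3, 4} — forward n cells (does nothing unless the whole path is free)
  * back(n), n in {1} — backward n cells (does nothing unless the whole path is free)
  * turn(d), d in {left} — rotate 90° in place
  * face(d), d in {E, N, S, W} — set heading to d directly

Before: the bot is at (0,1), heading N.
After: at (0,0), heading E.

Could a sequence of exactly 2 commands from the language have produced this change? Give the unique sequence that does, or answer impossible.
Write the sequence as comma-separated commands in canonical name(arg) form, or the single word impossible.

back(1), face(E)

key: running face(E) before back(1) would end elsewhere — order is forced
t0: at (0,1), heading N
step 1 (back(1)): at (0,0), heading N
step 2 (face(E)): at (0,0), heading E
all 81 alternatives checked — unique.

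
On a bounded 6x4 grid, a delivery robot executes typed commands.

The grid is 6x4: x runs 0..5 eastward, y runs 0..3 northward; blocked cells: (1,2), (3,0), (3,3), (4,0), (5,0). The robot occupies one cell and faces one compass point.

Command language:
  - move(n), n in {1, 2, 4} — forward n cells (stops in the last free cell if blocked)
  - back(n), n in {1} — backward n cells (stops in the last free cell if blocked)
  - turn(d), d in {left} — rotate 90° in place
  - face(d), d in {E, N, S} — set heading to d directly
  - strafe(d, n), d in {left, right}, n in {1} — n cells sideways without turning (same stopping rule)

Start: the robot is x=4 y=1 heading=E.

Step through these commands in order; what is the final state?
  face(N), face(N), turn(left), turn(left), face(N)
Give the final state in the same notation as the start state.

x=4 y=1 heading=N

t0: x=4 y=1 heading=E
step 1 (face(N)): x=4 y=1 heading=N
step 2 (face(N)): x=4 y=1 heading=N
step 3 (turn(left)): x=4 y=1 heading=W
step 4 (turn(left)): x=4 y=1 heading=S
step 5 (face(N)): x=4 y=1 heading=N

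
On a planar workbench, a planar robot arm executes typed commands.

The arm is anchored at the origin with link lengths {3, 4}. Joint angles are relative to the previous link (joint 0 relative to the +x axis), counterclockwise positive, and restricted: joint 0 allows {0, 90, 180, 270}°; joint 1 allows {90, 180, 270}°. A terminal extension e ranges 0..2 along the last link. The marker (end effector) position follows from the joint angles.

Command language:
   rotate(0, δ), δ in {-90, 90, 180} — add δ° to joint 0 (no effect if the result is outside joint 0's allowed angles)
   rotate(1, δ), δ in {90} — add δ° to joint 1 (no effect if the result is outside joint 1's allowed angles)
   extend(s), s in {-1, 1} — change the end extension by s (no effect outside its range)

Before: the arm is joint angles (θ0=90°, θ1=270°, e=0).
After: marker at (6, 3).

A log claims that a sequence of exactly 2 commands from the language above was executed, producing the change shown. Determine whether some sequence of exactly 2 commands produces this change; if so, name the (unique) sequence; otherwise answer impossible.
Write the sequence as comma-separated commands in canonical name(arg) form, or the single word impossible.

initial: joint angles (θ0=90°, θ1=270°, e=0)
[1] after extend(1): joint angles (θ0=90°, θ1=270°, e=1)
[2] after extend(1): joint angles (θ0=90°, θ1=270°, e=2)
uniquely the one of 36 2-step routes that fits.

extend(1), extend(1)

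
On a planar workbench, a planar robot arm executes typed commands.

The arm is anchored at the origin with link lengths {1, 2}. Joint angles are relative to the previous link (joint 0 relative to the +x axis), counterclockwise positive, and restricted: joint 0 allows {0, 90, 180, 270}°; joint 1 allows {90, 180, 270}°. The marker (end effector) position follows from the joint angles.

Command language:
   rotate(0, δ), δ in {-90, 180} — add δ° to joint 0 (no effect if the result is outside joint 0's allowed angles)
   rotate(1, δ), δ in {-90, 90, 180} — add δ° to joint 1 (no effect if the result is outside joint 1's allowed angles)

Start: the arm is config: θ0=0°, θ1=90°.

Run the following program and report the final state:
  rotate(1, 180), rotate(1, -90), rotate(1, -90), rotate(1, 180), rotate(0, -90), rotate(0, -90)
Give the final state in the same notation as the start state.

config: θ0=180°, θ1=270°

start: config: θ0=0°, θ1=90°
step 1 (rotate(1, 180)): config: θ0=0°, θ1=270°
step 2 (rotate(1, -90)): config: θ0=0°, θ1=180°
step 3 (rotate(1, -90)): config: θ0=0°, θ1=90°
step 4 (rotate(1, 180)): config: θ0=0°, θ1=270°
step 5 (rotate(0, -90)): config: θ0=270°, θ1=270°
step 6 (rotate(0, -90)): config: θ0=180°, θ1=270°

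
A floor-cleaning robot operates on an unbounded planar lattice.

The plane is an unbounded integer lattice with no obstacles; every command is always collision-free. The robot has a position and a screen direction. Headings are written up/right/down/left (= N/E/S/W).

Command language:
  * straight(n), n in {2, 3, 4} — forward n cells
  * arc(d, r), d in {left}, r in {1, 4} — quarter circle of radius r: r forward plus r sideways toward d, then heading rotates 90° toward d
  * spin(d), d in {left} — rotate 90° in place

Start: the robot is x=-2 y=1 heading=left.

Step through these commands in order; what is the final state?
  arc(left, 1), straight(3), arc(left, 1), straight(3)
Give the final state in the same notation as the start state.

x=1 y=-4 heading=right

t0: x=-2 y=1 heading=left
step 1 (arc(left, 1)): x=-3 y=0 heading=down
step 2 (straight(3)): x=-3 y=-3 heading=down
step 3 (arc(left, 1)): x=-2 y=-4 heading=right
step 4 (straight(3)): x=1 y=-4 heading=right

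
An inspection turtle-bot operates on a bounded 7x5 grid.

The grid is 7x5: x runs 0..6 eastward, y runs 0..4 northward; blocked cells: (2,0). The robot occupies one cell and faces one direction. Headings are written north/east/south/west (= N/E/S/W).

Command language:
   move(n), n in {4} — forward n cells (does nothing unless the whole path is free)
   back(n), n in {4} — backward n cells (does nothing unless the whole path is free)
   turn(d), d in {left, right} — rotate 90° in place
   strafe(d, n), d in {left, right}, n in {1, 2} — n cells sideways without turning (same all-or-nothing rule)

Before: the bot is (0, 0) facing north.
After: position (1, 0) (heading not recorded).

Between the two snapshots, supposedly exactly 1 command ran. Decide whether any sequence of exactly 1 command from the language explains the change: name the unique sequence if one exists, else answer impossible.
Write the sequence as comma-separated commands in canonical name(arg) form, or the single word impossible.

strafe(right, 1)

t0: (0, 0) facing north
t=1 strafe(right, 1) ⇒ (1, 0) facing north
no other 1-command option fits: unique.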